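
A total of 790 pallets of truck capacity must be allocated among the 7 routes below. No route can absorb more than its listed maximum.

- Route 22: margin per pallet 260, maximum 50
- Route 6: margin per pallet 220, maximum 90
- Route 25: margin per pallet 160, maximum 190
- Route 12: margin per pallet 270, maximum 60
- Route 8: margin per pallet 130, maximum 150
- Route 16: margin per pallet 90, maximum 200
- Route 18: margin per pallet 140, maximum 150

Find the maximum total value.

Order the routes by margin per pallet: Route 12 270 > Route 22 260 > Route 6 220 > Route 25 160 > Route 18 140 > Route 8 130 > Route 16 90.
Give Route 12 60 to hit its cap of 60 ; 730 left.
Route 22 takes 50 to reach its cap of 50 ; 680 left.
Route 6 takes 90 to reach its cap of 90 ; 590 left.
Route 25: +190 to 190 (cap) ; 400 left.
Give Route 18 150 to hit its cap of 150 ; 250 left.
Give Route 8 150 to hit its cap of 150 ; 100 left.
Route 16: +100 (room for 200) → 100. Pool exhausted.
Total = 260×50 + 220×90 + 160×190 + 270×60 + 130×150 + 90×100 + 140×150 = 128900.

128900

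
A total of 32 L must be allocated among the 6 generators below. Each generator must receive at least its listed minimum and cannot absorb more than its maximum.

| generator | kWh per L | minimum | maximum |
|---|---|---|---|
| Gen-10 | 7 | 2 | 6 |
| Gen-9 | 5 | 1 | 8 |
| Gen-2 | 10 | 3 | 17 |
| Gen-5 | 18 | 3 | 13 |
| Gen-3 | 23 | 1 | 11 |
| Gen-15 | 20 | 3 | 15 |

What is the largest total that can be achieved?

596

Meeting every minimum uses 2+1+3+3+1+3 = 13 L, leaving 19.
Order the generators by kWh per L: Gen-3 23 > Gen-15 20 > Gen-5 18 > Gen-2 10 > Gen-10 7 > Gen-9 5.
Give Gen-3 10 more to hit its cap of 11 → 9 left.
Gen-15: +9 (room for 12) → 12. Pool exhausted.
Total = 7×2 + 5×1 + 10×3 + 18×3 + 23×11 + 20×12 = 596.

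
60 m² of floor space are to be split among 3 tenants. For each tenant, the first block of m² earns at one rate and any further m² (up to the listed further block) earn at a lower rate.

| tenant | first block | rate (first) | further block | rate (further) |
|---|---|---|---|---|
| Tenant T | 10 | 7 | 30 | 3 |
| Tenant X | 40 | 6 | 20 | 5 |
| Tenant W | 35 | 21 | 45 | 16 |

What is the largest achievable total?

Treat each block as its own option and order by rate: Tenant W/T1 21 > Tenant W/T2 16 > Tenant T/T1 7 > Tenant X/T1 6 > Tenant X/T2 5 > Tenant T/T2 3.
Fill Tenant W T1 block (35 at 21) — 25 left.
Tenant W/T2: +25 of 45 at 16; pool empty.
Total = 21×35 + 16×25 = 1135.

1135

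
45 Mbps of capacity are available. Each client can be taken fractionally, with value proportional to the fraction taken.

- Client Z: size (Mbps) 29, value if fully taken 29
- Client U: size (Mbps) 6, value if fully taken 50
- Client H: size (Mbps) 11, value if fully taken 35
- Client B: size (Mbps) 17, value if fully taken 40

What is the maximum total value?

136

Rank by value-to-size ratio: Client U 50/6≈8.33, Client H 35/11≈3.18, Client B 40/17≈2.35, Client Z 29/29≈1.
Client U: take in full, 6 Mbps for value 50 ; 39 left.
All 11 Mbps of Client H fit (value 35) ; 28 remain.
All 17 Mbps of Client B fit (value 40) ; 11 remain.
Fill the last 11 Mbps with part of Client Z: 11/29 of it earns 11.
Total value = 136.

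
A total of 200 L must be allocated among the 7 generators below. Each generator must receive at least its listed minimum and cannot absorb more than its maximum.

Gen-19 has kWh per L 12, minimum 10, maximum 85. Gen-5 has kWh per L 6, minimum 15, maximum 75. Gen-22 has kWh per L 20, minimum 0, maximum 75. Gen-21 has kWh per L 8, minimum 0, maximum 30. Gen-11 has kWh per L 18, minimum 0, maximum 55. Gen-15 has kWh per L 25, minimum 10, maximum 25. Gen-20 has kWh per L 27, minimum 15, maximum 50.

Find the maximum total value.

4135

Meeting every minimum uses 10+15+0+0+0+10+15 = 50 L, leaving 150.
Highest kWh per L first: Gen-20 27 > Gen-15 25 > Gen-22 20 > Gen-11 18 > Gen-19 12 > Gen-21 8 > Gen-5 6.
Give Gen-20 35 more to hit its cap of 50 — 115 left.
Gen-15: +15 to 25 (cap) — 100 left.
Gen-22: +75 to 75 (cap) — 25 left.
Gen-11 has room for 55 more but only 25 remain, so it gets 25.
Total = 12×10 + 6×15 + 20×75 + 18×25 + 25×25 + 27×50 = 4135.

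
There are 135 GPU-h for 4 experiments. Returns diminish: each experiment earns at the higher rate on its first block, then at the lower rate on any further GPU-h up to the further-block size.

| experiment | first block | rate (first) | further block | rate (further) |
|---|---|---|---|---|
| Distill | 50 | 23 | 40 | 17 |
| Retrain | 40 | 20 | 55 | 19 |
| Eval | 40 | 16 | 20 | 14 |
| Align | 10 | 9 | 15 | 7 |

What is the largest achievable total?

Order all 8 blocks by rate: Distill/T1 23 > Retrain/T1 20 > Retrain/T2 19 > Distill/T2 17 > Eval/T1 16 > Eval/T2 14 > Align/T1 9 > Align/T2 7.
Distill T1 at 23: fill all 50 — 85 left.
Retrain T1 at 20: fill all 40 — 45 left.
Retrain/T2: +45 of 55 at 19; pool empty.
Total = 23×50 + 20×40 + 19×45 = 2805.

2805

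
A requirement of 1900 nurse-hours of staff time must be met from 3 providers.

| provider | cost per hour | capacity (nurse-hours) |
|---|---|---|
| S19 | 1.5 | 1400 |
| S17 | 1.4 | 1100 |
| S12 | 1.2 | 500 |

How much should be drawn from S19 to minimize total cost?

300

Use providers in increasing cost order.
S12 at 1.2: take all 500 nurse-hours ; 1400 still needed.
S17 at 1.4: take all 1100 nurse-hours ; 300 still needed.
S19 (1.5): take the remaining 300 ; done.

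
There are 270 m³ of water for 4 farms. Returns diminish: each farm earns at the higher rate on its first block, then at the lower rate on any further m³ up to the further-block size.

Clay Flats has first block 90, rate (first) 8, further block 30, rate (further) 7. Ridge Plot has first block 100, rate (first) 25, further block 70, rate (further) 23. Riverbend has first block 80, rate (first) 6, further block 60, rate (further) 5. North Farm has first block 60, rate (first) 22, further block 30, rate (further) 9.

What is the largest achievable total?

Treat each block as its own option and order by rate: Ridge Plot/T1 25 > Ridge Plot/T2 23 > North Farm/T1 22 > North Farm/T2 9 > Clay Flats/T1 8 > Clay Flats/T2 7 > Riverbend/T1 6 > Riverbend/T2 5.
Ridge Plot T1 at 25: fill all 100 ; 170 left.
Fill Ridge Plot T2 block (70 at 23) ; 100 left.
North Farm T1 at 22: fill all 60 ; 40 left.
North Farm T2 at 9: fill all 30 ; 10 left.
10 remain; put them into Clay Flats T1 at 8.
Total = 25×100 + 23×70 + 22×60 + 9×30 + 8×10 = 5780.

5780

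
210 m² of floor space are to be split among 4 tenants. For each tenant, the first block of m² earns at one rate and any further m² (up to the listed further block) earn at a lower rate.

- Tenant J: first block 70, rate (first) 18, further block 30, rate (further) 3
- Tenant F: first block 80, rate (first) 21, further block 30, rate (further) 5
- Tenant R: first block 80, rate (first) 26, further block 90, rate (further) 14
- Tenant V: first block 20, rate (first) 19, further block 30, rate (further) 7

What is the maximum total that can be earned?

Treat each block as its own option and order by rate: Tenant R/T1 26 > Tenant F/T1 21 > Tenant V/T1 19 > Tenant J/T1 18 > Tenant R/T2 14 > Tenant V/T2 7 > Tenant F/T2 5 > Tenant J/T2 3.
Tenant R/T1 (26): +80 ; 130 left.
Tenant F T1 at 21: fill all 80 ; 50 left.
Fill Tenant V T1 block (20 at 19) ; 30 left.
Tenant J T1 at 18: only 30 left, fill 30.
Total = 26×80 + 21×80 + 19×20 + 18×30 = 4680.

4680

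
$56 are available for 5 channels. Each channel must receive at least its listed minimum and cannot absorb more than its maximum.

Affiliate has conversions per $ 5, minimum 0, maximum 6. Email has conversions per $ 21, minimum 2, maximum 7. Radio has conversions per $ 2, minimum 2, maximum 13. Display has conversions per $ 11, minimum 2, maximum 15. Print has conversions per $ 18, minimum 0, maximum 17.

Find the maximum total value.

Meeting every minimum uses 0+2+2+2+0 = 6 $, leaving 50.
Order the channels by conversions per $: Email 21 > Print 18 > Display 11 > Affiliate 5 > Radio 2.
Email: +5 to 7 (cap) — 45 left.
Print takes 17 more to reach its cap of 17 — 28 left.
Display takes 13 more to reach its cap of 15 — 15 left.
Give Affiliate 6 more to hit its cap of 6 — 9 left.
Radio: +9 (room for 11) → 11. Pool exhausted.
Total = 5×6 + 21×7 + 2×11 + 11×15 + 18×17 = 670.

670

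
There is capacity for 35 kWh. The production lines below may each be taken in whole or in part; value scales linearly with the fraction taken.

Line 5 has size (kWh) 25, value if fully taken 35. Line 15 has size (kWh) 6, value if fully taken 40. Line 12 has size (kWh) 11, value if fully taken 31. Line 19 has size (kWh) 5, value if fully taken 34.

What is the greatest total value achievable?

Best value per unit of size first: Line 19 34/5≈6.8, Line 15 40/6≈6.67, Line 12 31/11≈2.82, Line 5 35/25≈1.4.
Line 19: take in full, 5 kWh for value 34 ; 30 left.
Take all of Line 15 (6 kWh, value 40) ; 24 kWh left.
Line 12: take in full, 11 kWh for value 31 ; 13 left.
Fill the last 13 kWh with part of Line 5: 13/25 of it earns 18.2.
Total value = 123.2.

123.2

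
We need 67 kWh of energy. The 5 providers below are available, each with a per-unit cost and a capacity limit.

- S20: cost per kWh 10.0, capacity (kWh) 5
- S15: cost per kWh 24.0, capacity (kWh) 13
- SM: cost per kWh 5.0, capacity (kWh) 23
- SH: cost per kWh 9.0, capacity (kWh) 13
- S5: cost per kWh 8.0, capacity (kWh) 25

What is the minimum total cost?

Cheapest first:
SM (5.0): use full 23 ; 44 kWh to go.
Take 25 from S5 at 8.0 ; need 19 more.
SH (9.0): use full 13 ; 6 kWh to go.
S20 at 10.0: take all 5 kWh ; 1 still needed.
Take 1 from S15 at 24.0 to finish.
Cost = 23×5.0 + 25×8.0 + 13×9.0 + 5×10.0 + 1×24.0 = 506.

506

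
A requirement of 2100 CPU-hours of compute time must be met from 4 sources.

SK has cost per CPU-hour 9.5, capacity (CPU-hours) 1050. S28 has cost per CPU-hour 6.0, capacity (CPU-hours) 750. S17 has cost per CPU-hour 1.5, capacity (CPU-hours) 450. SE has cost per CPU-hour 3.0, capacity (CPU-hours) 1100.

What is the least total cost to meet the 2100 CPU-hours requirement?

Fill from the cheapest source first.
S17 (1.5): use full 450 — 1650 CPU-hours to go.
SE (3.0): use full 1100 — 550 CPU-hours to go.
Take 550 from S28 at 6.0 to finish.
SK: unused.
Cost = 450×1.5 + 1100×3.0 + 550×6.0 = 7275.

7275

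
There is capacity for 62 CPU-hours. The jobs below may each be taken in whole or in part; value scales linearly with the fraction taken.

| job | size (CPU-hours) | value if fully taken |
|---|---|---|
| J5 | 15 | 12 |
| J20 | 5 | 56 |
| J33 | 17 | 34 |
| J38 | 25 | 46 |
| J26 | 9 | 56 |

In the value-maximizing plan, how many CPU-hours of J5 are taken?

6

Sort by value density: J20 56/5≈11.2, J26 56/9≈6.22, J33 34/17≈2, J38 46/25≈1.84, J5 12/15≈0.8.
Take all of J20 (5 CPU-hours, value 56) ; 57 CPU-hours left.
J26: take in full, 9 CPU-hours for value 56 ; 48 left.
J33: take in full, 17 CPU-hours for value 34 ; 31 left.
J38: take in full, 25 CPU-hours for value 46 ; 6 left.
Only 6 CPU-hours remain; take 6/15 of J5 for value 12×6/15 = 4.8.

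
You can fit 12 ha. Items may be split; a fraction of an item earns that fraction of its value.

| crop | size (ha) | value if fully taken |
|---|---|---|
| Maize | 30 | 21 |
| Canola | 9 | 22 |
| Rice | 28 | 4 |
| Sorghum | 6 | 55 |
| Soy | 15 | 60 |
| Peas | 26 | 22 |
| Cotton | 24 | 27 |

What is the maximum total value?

Sort by value density: Sorghum 55/6≈9.17, Soy 60/15≈4, Canola 22/9≈2.44, Cotton 27/24≈1.12, Peas 22/26≈0.846, Maize 21/30≈0.7, Rice 4/28≈0.143.
Sorghum: take in full, 6 ha for value 55 — 6 left.
Only 6 ha remain; take 6/15 of Soy for value 60×6/15 = 24.
Total value = 79.

79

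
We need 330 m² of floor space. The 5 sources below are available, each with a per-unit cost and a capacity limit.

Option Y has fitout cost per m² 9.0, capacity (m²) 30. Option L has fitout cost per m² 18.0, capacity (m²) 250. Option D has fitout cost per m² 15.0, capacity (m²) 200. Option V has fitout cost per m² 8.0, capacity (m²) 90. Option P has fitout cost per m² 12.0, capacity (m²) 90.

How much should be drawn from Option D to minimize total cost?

Use sources in increasing cost order.
Option V (8.0): use full 90 ; 240 m² to go.
Take 30 from Option Y at 9.0 ; need 210 more.
Take 90 from Option P at 12.0 ; need 120 more.
Option D (15.0): take the remaining 120 ; done.
Option L: unused.

120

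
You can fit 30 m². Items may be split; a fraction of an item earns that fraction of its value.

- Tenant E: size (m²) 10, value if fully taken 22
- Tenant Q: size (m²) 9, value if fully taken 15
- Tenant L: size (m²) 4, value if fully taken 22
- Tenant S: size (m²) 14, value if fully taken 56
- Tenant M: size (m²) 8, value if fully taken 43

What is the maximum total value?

129.8

Best value per unit of size first: Tenant L 22/4≈5.5, Tenant M 43/8≈5.38, Tenant S 56/14≈4, Tenant E 22/10≈2.2, Tenant Q 15/9≈1.67.
Tenant L: take in full, 4 m² for value 22 ; 26 left.
All 8 m² of Tenant M fit (value 43) ; 18 remain.
Take all of Tenant S (14 m², value 56) ; 4 m² left.
Fill the last 4 m² with part of Tenant E: 4/10 of it earns 8.8.
Total value = 129.8.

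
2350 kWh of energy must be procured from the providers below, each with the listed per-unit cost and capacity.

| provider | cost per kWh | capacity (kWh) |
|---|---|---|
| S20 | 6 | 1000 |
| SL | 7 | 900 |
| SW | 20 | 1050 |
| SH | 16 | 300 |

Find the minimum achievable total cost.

Fill from the cheapest provider first.
Take 1000 from S20 at 6 ; need 1350 more.
Take 900 from SL at 7 ; need 450 more.
SH at 16: take all 300 kWh ; 150 still needed.
SW (20): take the remaining 150 ; done.
Cost = 1000×6 + 900×7 + 300×16 + 150×20 = 20100.

20100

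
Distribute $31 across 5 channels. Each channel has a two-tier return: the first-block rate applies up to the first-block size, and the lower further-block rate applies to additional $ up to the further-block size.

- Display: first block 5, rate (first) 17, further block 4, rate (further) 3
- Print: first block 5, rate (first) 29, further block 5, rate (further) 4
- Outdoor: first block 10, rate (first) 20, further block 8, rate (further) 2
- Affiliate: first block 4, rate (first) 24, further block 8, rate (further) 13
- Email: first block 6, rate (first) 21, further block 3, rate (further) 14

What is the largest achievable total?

666

Order all 10 blocks by rate: Print/T1 29 > Affiliate/T1 24 > Email/T1 21 > Outdoor/T1 20 > Display/T1 17 > Email/T2 14 > Affiliate/T2 13 > Print/T2 4 > Display/T2 3 > Outdoor/T2 2.
Print T1 at 29: fill all 5 — 26 left.
Affiliate T1 at 24: fill all 4 — 22 left.
Email/T1 (21): +6 — 16 left.
Outdoor T1 at 20: fill all 10 — 6 left.
Display/T1 (17): +5 — 1 left.
1 remain; put them into Email T2 at 14.
Total = 29×5 + 24×4 + 21×6 + 20×10 + 17×5 + 14×1 = 666.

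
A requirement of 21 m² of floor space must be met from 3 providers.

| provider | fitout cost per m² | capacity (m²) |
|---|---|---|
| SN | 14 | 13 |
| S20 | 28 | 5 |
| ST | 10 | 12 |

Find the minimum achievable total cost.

246

Use providers in increasing cost order.
Take 12 from ST at 10 ; need 9 more.
SN (14): take the remaining 9 ; done.
S20: unused.
Cost = 12×10 + 9×14 = 246.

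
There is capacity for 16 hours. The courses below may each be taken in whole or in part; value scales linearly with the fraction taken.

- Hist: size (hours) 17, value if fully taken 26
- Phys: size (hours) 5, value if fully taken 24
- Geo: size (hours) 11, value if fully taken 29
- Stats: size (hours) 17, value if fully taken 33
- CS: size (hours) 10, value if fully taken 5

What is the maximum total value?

53

Rank by value-to-size ratio: Phys 24/5≈4.8, Geo 29/11≈2.64, Stats 33/17≈1.94, Hist 26/17≈1.53, CS 5/10≈0.5.
Phys: take in full, 5 hours for value 24 ; 11 left.
Geo: take in full, 11 hours for value 29 ; 0 left.
Total value = 53.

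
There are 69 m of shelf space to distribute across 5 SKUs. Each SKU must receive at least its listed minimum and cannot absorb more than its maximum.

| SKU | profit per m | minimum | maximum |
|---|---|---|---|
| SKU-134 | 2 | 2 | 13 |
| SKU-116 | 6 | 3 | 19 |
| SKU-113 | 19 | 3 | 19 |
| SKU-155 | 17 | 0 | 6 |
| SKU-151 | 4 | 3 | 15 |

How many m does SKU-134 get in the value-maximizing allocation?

10

Meeting every minimum uses 2+3+3+0+3 = 11 m, leaving 58.
Rank by profit per m: SKU-113 19 > SKU-155 17 > SKU-116 6 > SKU-151 4 > SKU-134 2.
Give SKU-113 16 more to hit its cap of 19 → 42 left.
Give SKU-155 6 more to hit its cap of 6 → 36 left.
SKU-116 takes 16 more to reach its cap of 19 → 20 left.
Give SKU-151 12 more to hit its cap of 15 → 8 left.
SKU-134: +8 (room for 11) → 10. Pool exhausted.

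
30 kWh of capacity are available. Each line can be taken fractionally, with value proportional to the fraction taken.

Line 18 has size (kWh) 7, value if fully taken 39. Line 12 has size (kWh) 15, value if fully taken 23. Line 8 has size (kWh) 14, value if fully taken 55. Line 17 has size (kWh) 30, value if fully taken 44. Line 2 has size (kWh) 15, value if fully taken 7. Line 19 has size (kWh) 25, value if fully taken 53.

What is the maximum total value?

Sort by value density: Line 18 39/7≈5.57, Line 8 55/14≈3.93, Line 19 53/25≈2.12, Line 12 23/15≈1.53, Line 17 44/30≈1.47, Line 2 7/15≈0.467.
All 7 kWh of Line 18 fit (value 39) ; 23 remain.
All 14 kWh of Line 8 fit (value 55) ; 9 remain.
Only 9 kWh remain; take 9/25 of Line 19 for value 53×9/25 = 19.08.
Total value = 113.08.

113.08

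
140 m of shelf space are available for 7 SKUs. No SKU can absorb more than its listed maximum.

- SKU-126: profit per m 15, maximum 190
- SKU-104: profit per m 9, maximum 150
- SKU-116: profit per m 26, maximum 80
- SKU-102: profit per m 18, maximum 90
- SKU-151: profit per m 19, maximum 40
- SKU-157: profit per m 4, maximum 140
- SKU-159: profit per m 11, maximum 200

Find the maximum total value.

Rank by profit per m: SKU-116 26 > SKU-151 19 > SKU-102 18 > SKU-126 15 > SKU-159 11 > SKU-104 9 > SKU-157 4.
Give SKU-116 80 to hit its cap of 80 ; 60 left.
SKU-151: +40 to 40 (cap) ; 20 left.
SKU-102 has room for 90 but only 20 remain, so it gets 20.
Total = 26×80 + 18×20 + 19×40 = 3200.

3200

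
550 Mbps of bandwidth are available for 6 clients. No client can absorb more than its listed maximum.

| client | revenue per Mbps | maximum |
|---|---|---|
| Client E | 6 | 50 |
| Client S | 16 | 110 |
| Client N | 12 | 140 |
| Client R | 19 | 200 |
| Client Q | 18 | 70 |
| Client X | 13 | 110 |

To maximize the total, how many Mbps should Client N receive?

Highest revenue per Mbps first: Client R 19 > Client Q 18 > Client S 16 > Client X 13 > Client N 12 > Client E 6.
Client R: +200 to 200 (cap) — 350 left.
Client Q takes 70 to reach its cap of 70 — 280 left.
Give Client S 110 to hit its cap of 110 — 170 left.
Give Client X 110 to hit its cap of 110 — 60 left.
Client N has room for 140 but only 60 remain, so it gets 60.

60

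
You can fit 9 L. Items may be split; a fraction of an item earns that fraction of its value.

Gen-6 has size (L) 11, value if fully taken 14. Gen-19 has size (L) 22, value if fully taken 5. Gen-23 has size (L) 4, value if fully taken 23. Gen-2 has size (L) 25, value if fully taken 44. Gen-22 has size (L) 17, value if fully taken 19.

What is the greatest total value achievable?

Best value per unit of size first: Gen-23 23/4≈5.75, Gen-2 44/25≈1.76, Gen-6 14/11≈1.27, Gen-22 19/17≈1.12, Gen-19 5/22≈0.227.
All 4 L of Gen-23 fit (value 23) → 5 remain.
5 L left: a 5/25 share of Gen-2 gives 44×5/25 = 8.8.
Total value = 31.8.

31.8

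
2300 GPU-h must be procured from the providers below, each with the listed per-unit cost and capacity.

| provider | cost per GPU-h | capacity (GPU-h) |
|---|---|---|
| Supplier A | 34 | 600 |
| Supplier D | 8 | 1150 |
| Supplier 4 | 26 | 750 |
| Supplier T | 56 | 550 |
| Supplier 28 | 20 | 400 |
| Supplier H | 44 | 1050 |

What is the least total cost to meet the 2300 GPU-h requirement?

36700

Cheapest first:
Take 1150 from Supplier D at 8 — need 1150 more.
Supplier 28 (20): use full 400 — 750 GPU-h to go.
Supplier 4 (26): use full 750 — 0 GPU-h to go.
Supplier A, Supplier H, Supplier T: unused.
Cost = 1150×8 + 400×20 + 750×26 = 36700.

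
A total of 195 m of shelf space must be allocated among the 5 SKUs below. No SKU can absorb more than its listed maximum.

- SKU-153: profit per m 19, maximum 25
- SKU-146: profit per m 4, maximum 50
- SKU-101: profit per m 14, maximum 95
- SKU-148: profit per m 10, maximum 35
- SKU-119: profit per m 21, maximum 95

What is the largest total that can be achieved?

3520

Order the SKUs by profit per m: SKU-119 21 > SKU-153 19 > SKU-101 14 > SKU-148 10 > SKU-146 4.
SKU-119 takes 95 to reach its cap of 95 → 100 left.
SKU-153 takes 25 to reach its cap of 25 → 75 left.
Only 75 left; SKU-101 takes them to reach 75.
Total = 19×25 + 14×75 + 21×95 = 3520.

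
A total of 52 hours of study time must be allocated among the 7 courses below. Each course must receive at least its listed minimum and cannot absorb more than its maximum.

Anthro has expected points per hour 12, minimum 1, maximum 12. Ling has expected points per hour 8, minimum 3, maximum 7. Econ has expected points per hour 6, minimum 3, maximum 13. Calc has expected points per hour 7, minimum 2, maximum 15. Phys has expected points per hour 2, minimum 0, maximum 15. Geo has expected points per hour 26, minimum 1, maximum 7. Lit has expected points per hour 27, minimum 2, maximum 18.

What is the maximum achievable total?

Meeting every minimum uses 1+3+3+2+0+1+2 = 12 hours, leaving 40.
Rank by expected points per hour: Lit 27 > Geo 26 > Anthro 12 > Ling 8 > Calc 7 > Econ 6 > Phys 2.
Lit: +16 to 18 (cap) — 24 left.
Geo: +6 to 7 (cap) — 18 left.
Anthro: +11 to 12 (cap) — 7 left.
Give Ling 4 more to hit its cap of 7 — 3 left.
Calc has room for 13 more but only 3 remain, so it gets 5.
Total = 12×12 + 8×7 + 6×3 + 7×5 + 26×7 + 27×18 = 921.

921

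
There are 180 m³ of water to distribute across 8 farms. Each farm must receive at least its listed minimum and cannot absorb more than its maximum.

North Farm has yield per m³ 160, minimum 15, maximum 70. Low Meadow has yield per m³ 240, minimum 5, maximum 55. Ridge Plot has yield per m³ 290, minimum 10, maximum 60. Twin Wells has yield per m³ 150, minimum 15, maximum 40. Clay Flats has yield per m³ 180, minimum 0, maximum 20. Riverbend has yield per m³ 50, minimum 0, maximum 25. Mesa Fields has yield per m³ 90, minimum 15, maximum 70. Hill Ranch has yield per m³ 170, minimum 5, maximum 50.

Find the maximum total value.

Meeting every minimum uses 15+5+10+15+0+0+15+5 = 65 m³, leaving 115.
Rank by yield per m³: Ridge Plot 290 > Low Meadow 240 > Clay Flats 180 > Hill Ranch 170 > North Farm 160 > Twin Wells 150 > Mesa Fields 90 > Riverbend 50.
Ridge Plot: +50 to 60 (cap) → 65 left.
Low Meadow takes 50 more to reach its cap of 55 → 15 left.
Only 15 left; Clay Flats takes them to reach 15.
Total = 160×15 + 240×55 + 290×60 + 150×15 + 180×15 + 90×15 + 170×5 = 40150.

40150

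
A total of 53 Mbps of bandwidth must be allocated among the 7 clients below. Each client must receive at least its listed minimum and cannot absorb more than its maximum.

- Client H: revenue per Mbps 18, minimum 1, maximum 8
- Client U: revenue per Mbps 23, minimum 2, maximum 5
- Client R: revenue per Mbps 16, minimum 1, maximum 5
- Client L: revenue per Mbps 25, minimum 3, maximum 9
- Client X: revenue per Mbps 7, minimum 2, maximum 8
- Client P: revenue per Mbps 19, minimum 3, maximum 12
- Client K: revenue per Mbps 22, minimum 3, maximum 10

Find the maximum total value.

Meeting every minimum uses 1+2+1+3+2+3+3 = 15 Mbps, leaving 38.
Order the clients by revenue per Mbps: Client L 25 > Client U 23 > Client K 22 > Client P 19 > Client H 18 > Client R 16 > Client X 7.
Client L: +6 to 9 (cap) — 32 left.
Client U takes 3 more to reach its cap of 5 — 29 left.
Give Client K 7 more to hit its cap of 10 — 22 left.
Client P takes 9 more to reach its cap of 12 — 13 left.
Client H: +7 to 8 (cap) — 6 left.
Client R takes 4 more to reach its cap of 5 — 2 left.
Client X: +2 (room for 6) → 4. Pool exhausted.
Total = 18×8 + 23×5 + 16×5 + 25×9 + 7×4 + 19×12 + 22×10 = 1040.

1040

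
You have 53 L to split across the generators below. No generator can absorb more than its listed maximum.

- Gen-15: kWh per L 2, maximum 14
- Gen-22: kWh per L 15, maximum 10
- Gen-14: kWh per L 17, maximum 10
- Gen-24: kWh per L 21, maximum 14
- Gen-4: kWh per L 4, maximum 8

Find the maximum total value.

Rank by kWh per L: Gen-24 21 > Gen-14 17 > Gen-22 15 > Gen-4 4 > Gen-15 2.
Gen-24 takes 14 to reach its cap of 14 → 39 left.
Gen-14 takes 10 to reach its cap of 10 → 29 left.
Gen-22 takes 10 to reach its cap of 10 → 19 left.
Gen-4: +8 to 8 (cap) → 11 left.
Gen-15: +11 (room for 14) → 11. Pool exhausted.
Total = 2×11 + 15×10 + 17×10 + 21×14 + 4×8 = 668.

668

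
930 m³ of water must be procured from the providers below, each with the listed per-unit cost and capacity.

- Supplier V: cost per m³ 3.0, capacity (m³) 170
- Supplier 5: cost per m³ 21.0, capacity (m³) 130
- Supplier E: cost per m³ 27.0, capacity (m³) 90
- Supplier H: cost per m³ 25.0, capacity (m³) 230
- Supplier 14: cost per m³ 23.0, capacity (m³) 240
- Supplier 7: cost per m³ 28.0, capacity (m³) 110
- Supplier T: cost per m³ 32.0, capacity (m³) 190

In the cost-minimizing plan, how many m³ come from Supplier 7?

Use providers in increasing cost order.
Take 170 from Supplier V at 3.0 → need 760 more.
Supplier 5 at 21.0: take all 130 m³ → 630 still needed.
Supplier 14 (23.0): use full 240 → 390 m³ to go.
Supplier H at 25.0: take all 230 m³ → 160 still needed.
Supplier E at 27.0: take all 90 m³ → 70 still needed.
Take 70 from Supplier 7 at 28.0 to finish.
Supplier T: unused.

70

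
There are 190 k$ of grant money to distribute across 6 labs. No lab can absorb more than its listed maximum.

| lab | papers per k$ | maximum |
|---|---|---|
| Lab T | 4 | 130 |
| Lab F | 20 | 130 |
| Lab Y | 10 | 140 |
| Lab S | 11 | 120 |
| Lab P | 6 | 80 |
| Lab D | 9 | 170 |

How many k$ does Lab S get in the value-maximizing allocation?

Order the labs by papers per k$: Lab F 20 > Lab S 11 > Lab Y 10 > Lab D 9 > Lab P 6 > Lab T 4.
Give Lab F 130 to hit its cap of 130 ; 60 left.
Lab S has room for 120 but only 60 remain, so it gets 60.

60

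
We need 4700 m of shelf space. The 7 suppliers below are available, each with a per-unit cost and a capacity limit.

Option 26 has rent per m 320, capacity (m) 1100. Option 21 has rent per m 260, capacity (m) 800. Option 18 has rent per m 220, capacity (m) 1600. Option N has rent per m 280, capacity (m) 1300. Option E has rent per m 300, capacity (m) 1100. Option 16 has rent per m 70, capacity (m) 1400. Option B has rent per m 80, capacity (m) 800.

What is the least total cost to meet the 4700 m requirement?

Cheapest first:
Option 16 (70): use full 1400 ; 3300 m to go.
Take 800 from Option B at 80 ; need 2500 more.
Option 18 (220): use full 1600 ; 900 m to go.
Option 21 at 260: take all 800 m ; 100 still needed.
Option N (280): take the remaining 100 ; done.
Option E, Option 26: unused.
Cost = 1400×70 + 800×80 + 1600×220 + 800×260 + 100×280 = 750000.

750000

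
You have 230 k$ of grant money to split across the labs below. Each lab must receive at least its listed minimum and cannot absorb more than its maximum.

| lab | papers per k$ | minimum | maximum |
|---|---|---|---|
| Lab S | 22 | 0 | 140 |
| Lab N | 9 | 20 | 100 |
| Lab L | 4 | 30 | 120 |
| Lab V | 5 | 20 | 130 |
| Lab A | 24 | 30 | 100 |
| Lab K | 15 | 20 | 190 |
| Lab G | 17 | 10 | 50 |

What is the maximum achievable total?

3930

Meeting every minimum uses 0+20+30+20+30+20+10 = 130 k$, leaving 100.
Order the labs by papers per k$: Lab A 24 > Lab S 22 > Lab G 17 > Lab K 15 > Lab N 9 > Lab V 5 > Lab L 4.
Lab A takes 70 more to reach its cap of 100 — 30 left.
Lab S: +30 (room for 140) → 30. Pool exhausted.
Total = 22×30 + 9×20 + 4×30 + 5×20 + 24×100 + 15×20 + 17×10 = 3930.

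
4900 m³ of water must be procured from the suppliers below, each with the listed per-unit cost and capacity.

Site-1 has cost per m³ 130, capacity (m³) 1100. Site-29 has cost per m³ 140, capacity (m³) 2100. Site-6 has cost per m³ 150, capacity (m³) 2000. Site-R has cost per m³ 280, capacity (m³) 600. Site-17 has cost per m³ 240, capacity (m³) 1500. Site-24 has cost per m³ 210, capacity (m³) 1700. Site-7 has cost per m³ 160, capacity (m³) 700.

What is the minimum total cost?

692000

Cheapest first:
Site-1 (130): use full 1100 ; 3800 m³ to go.
Site-29 at 140: take all 2100 m³ ; 1700 still needed.
Take 1700 from Site-6 at 150 to finish.
Site-7, Site-24, Site-17, Site-R: unused.
Cost = 1100×130 + 2100×140 + 1700×150 = 692000.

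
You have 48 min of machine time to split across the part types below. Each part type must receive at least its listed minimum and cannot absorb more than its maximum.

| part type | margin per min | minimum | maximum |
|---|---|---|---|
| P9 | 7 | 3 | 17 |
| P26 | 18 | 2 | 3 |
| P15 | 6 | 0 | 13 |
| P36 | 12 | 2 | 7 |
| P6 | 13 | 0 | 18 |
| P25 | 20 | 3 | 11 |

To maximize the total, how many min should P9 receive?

9

Meeting every minimum uses 3+2+0+2+0+3 = 10 min, leaving 38.
Highest margin per min first: P25 20 > P26 18 > P6 13 > P36 12 > P9 7 > P15 6.
P25: +8 to 11 (cap) ; 30 left.
P26 takes 1 more to reach its cap of 3 ; 29 left.
Give P6 18 more to hit its cap of 18 ; 11 left.
P36: +5 to 7 (cap) ; 6 left.
P9 has room for 14 more but only 6 remain, so it gets 9.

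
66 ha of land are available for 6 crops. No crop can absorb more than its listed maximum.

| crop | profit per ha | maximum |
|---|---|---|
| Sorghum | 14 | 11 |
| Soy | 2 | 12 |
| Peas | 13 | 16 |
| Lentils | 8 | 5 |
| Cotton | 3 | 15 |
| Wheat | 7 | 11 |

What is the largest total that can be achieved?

Order the crops by profit per ha: Sorghum 14 > Peas 13 > Lentils 8 > Wheat 7 > Cotton 3 > Soy 2.
Sorghum takes 11 to reach its cap of 11 — 55 left.
Peas: +16 to 16 (cap) — 39 left.
Lentils: +5 to 5 (cap) — 34 left.
Wheat: +11 to 11 (cap) — 23 left.
Give Cotton 15 to hit its cap of 15 — 8 left.
Soy: +8 (room for 12) → 8. Pool exhausted.
Total = 14×11 + 2×8 + 13×16 + 8×5 + 3×15 + 7×11 = 540.

540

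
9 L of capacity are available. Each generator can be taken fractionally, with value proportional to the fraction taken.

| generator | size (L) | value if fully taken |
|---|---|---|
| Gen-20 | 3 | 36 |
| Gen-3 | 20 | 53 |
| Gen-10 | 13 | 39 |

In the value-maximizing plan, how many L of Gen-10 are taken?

6

Best value per unit of size first: Gen-20 36/3≈12, Gen-10 39/13≈3, Gen-3 53/20≈2.65.
All 3 L of Gen-20 fit (value 36) ; 6 remain.
Fill the last 6 L with part of Gen-10: 6/13 of it earns 18.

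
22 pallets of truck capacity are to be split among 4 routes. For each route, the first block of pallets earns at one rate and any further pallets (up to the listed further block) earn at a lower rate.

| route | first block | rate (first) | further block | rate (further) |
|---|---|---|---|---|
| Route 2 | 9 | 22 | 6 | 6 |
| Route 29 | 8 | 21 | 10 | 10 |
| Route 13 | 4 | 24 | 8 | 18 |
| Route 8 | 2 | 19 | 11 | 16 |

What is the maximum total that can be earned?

481

Treat each block as its own option and order by rate: Route 13/tier1 24 > Route 2/tier1 22 > Route 29/tier1 21 > Route 8/tier1 19 > Route 13/tier2 18 > Route 8/tier2 16 > Route 29/tier2 10 > Route 2/tier2 6.
Route 13/tier1 (24): +4 — 18 left.
Route 2 tier1 at 22: fill all 9 — 9 left.
Fill Route 29 tier1 block (8 at 21) — 1 left.
Route 8 tier1 at 19: only 1 left, fill 1.
Total = 24×4 + 22×9 + 21×8 + 19×1 = 481.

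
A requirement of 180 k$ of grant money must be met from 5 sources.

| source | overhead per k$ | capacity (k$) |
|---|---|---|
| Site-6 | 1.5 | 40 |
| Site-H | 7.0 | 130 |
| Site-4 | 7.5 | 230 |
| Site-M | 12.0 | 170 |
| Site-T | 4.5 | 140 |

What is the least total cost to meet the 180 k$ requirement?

Cheapest first:
Site-6 at 1.5: take all 40 k$ ; 140 still needed.
Site-T (4.5): use full 140 ; 0 k$ to go.
Site-H, Site-4, Site-M: unused.
Cost = 40×1.5 + 140×4.5 = 690.

690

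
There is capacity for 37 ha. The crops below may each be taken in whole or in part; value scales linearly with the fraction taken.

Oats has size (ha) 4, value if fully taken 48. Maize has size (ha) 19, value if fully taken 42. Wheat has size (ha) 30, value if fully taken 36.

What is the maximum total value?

Rank by value-to-size ratio: Oats 48/4≈12, Maize 42/19≈2.21, Wheat 36/30≈1.2.
Oats: take in full, 4 ha for value 48 ; 33 left.
Take all of Maize (19 ha, value 42) ; 14 ha left.
Only 14 ha remain; take 14/30 of Wheat for value 36×14/30 = 16.8.
Total value = 106.8.

106.8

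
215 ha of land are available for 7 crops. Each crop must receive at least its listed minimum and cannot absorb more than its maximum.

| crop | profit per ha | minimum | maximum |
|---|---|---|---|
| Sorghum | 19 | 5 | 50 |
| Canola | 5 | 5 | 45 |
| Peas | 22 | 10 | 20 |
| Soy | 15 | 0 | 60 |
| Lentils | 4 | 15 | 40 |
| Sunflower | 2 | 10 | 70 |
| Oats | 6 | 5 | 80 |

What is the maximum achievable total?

2725

Meeting every minimum uses 5+5+10+0+15+10+5 = 50 ha, leaving 165.
Rank by profit per ha: Peas 22 > Sorghum 19 > Soy 15 > Oats 6 > Canola 5 > Lentils 4 > Sunflower 2.
Give Peas 10 more to hit its cap of 20 ; 155 left.
Sorghum: +45 to 50 (cap) ; 110 left.
Soy takes 60 more to reach its cap of 60 ; 50 left.
Oats: +50 (room for 75) → 55. Pool exhausted.
Total = 19×50 + 5×5 + 22×20 + 15×60 + 4×15 + 2×10 + 6×55 = 2725.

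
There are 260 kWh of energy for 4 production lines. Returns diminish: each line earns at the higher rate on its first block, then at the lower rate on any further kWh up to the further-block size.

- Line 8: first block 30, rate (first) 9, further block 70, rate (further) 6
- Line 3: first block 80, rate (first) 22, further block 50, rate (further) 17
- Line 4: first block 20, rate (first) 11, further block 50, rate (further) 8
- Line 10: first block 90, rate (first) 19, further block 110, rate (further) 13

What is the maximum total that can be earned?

Rank every tier by rate: Line 3/first 22 > Line 10/first 19 > Line 3/second 17 > Line 10/second 13 > Line 4/first 11 > Line 8/first 9 > Line 4/second 8 > Line 8/second 6.
Fill Line 3 first block (80 at 22) → 180 left.
Fill Line 10 first block (90 at 19) → 90 left.
Fill Line 3 second block (50 at 17) → 40 left.
Line 10/second: +40 of 110 at 13; pool empty.
Total = 22×80 + 19×90 + 17×50 + 13×40 = 4840.

4840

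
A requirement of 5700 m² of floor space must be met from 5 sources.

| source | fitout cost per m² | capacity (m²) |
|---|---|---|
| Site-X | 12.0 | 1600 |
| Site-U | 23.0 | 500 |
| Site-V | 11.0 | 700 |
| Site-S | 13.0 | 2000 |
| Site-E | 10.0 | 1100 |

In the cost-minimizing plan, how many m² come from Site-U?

Cheapest first:
Site-E at 10.0: take all 1100 m² → 4600 still needed.
Take 700 from Site-V at 11.0 → need 3900 more.
Take 1600 from Site-X at 12.0 → need 2300 more.
Site-S at 13.0: take all 2000 m² → 300 still needed.
Site-U at 23.0: take 300 of its 500 → requirement met.

300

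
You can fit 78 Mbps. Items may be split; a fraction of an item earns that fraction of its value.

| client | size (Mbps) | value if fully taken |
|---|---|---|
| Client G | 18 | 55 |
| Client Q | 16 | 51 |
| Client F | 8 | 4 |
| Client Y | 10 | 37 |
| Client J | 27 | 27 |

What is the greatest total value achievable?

173.5

Best value per unit of size first: Client Y 37/10≈3.7, Client Q 51/16≈3.19, Client G 55/18≈3.06, Client J 27/27≈1, Client F 4/8≈0.5.
All 10 Mbps of Client Y fit (value 37) — 68 remain.
All 16 Mbps of Client Q fit (value 51) — 52 remain.
All 18 Mbps of Client G fit (value 55) — 34 remain.
All 27 Mbps of Client J fit (value 27) — 7 remain.
Only 7 Mbps remain; take 7/8 of Client F for value 4×7/8 = 3.5.
Total value = 173.5.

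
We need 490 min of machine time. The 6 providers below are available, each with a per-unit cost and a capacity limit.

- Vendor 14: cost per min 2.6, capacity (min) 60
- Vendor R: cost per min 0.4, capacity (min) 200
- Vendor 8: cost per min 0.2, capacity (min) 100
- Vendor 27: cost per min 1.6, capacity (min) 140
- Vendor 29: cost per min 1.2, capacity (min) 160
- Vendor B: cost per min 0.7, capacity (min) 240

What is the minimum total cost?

Use providers in increasing cost order.
Vendor 8 (0.2): use full 100 ; 390 min to go.
Vendor R (0.4): use full 200 ; 190 min to go.
Vendor B (0.7): take the remaining 190 ; done.
Vendor 29, Vendor 27, Vendor 14: unused.
Cost = 100×0.2 + 200×0.4 + 190×0.7 = 233.

233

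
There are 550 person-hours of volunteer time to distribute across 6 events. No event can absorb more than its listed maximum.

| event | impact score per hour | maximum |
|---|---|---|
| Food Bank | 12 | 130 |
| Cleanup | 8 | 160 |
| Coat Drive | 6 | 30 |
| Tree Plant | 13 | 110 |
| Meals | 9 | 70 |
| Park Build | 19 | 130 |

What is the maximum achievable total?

6970

Rank by impact score per hour: Park Build 19 > Tree Plant 13 > Food Bank 12 > Meals 9 > Cleanup 8 > Coat Drive 6.
Park Build: +130 to 130 (cap) → 420 left.
Tree Plant takes 110 to reach its cap of 110 → 310 left.
Food Bank: +130 to 130 (cap) → 180 left.
Give Meals 70 to hit its cap of 70 → 110 left.
Only 110 left; Cleanup takes them to reach 110.
Total = 12×130 + 8×110 + 13×110 + 9×70 + 19×130 = 6970.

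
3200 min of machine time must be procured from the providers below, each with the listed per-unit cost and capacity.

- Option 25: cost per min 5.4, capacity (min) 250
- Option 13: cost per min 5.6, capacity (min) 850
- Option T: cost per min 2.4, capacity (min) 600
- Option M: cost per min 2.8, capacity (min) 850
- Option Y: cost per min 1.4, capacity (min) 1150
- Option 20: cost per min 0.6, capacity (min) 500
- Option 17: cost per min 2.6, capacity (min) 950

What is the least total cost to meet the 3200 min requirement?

5820

Cheapest first:
Option 20 at 0.6: take all 500 min — 2700 still needed.
Take 1150 from Option Y at 1.4 — need 1550 more.
Take 600 from Option T at 2.4 — need 950 more.
Option 17 at 2.6: take all 950 min — 0 still needed.
Option M, Option 25, Option 13: unused.
Cost = 500×0.6 + 1150×1.4 + 600×2.4 + 950×2.6 = 5820.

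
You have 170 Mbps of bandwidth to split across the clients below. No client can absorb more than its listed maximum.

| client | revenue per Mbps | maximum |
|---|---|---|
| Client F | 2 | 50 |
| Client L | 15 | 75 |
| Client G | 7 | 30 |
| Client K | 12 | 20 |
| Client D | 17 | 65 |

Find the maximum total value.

Rank by revenue per Mbps: Client D 17 > Client L 15 > Client K 12 > Client G 7 > Client F 2.
Give Client D 65 to hit its cap of 65 — 105 left.
Client L: +75 to 75 (cap) — 30 left.
Client K takes 20 to reach its cap of 20 — 10 left.
Only 10 left; Client G takes them to reach 10.
Total = 15×75 + 7×10 + 12×20 + 17×65 = 2540.

2540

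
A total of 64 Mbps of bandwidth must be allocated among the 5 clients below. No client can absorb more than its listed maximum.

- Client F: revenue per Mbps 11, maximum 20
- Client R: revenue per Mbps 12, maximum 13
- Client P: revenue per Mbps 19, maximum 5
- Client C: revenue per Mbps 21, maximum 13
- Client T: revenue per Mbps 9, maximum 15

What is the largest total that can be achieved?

Rank by revenue per Mbps: Client C 21 > Client P 19 > Client R 12 > Client F 11 > Client T 9.
Give Client C 13 to hit its cap of 13 → 51 left.
Client P: +5 to 5 (cap) → 46 left.
Client R takes 13 to reach its cap of 13 → 33 left.
Give Client F 20 to hit its cap of 20 → 13 left.
Client T: +13 (room for 15) → 13. Pool exhausted.
Total = 11×20 + 12×13 + 19×5 + 21×13 + 9×13 = 861.

861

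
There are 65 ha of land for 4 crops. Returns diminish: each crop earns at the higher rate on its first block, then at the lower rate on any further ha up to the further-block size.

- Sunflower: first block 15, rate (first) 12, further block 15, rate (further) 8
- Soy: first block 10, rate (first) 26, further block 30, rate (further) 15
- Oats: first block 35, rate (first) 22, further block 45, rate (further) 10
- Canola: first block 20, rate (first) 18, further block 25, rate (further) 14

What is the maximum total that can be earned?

1390

Treat each block as its own option and order by rate: Soy/T1 26 > Oats/T1 22 > Canola/T1 18 > Soy/T2 15 > Canola/T2 14 > Sunflower/T1 12 > Oats/T2 10 > Sunflower/T2 8.
Soy/T1 (26): +10 ; 55 left.
Fill Oats T1 block (35 at 22) ; 20 left.
Canola/T1 (18): +20 ; 0 left.
Total = 26×10 + 22×35 + 18×20 = 1390.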